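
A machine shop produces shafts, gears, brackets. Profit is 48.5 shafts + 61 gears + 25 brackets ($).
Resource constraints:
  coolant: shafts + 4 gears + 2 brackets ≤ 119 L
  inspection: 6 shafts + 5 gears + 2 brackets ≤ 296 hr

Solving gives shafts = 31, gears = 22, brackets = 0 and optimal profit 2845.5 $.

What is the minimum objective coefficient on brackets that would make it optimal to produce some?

Both coolant and inspection are binding at x*.
The binding rows give the dual system: 1·y_coolant + 6·y_inspection = 48.5 and 4·y_coolant + 5·y_inspection = 61.
→ y_coolant = 6.5 and y_inspection = 7.
brackets enters the basis when its profit ≥ yᵀa₃ = 6.5·2 + 7·2 = 27.

27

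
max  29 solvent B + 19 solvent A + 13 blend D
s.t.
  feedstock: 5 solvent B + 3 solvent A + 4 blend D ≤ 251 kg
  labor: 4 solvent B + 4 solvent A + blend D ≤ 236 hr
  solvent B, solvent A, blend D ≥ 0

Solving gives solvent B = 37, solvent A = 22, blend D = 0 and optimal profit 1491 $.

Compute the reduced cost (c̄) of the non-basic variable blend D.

-8

Both feedstock and labor are binding at x*.
Dual feasibility on the basic columns requires 5·y_feedstock + 4·y_labor = 29, 3·y_feedstock + 4·y_labor = 19.
Solving: y_feedstock = 5, y_labor = 1.
Reduced cost of blend D: c₃ − yᵀa₃ = 13 − (5·4 + 1·1) = 13 − 21 = -8.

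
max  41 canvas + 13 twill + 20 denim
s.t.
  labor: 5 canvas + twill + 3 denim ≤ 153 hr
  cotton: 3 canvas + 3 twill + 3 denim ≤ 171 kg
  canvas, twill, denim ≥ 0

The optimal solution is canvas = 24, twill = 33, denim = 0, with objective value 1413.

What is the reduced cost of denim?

-7

Both labor and cotton are binding at x*.
The binding rows give the dual system: 5·y_labor + 3·y_cotton = 41 and 1·y_labor + 3·y_cotton = 13.
Solving: y_labor = 7, y_cotton = 2.
Reduced cost of denim: c₃ − yᵀa₃ = 20 − (7·3 + 2·3) = 20 − 27 = -7.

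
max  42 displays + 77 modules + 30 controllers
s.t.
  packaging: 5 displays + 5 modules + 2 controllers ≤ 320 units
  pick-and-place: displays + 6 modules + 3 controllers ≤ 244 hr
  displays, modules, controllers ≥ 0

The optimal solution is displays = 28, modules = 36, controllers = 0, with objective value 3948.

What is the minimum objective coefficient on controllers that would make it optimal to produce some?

35

At the optimum: packaging uses 320 of 320 (binding); pick-and-place uses 244 of 244 (binding).
Dual feasibility on the basic columns requires 5·y_packaging + 1·y_pick-and-place = 42, 5·y_packaging + 6·y_pick-and-place = 77.
Solving: y_packaging = 7, y_pick-and-place = 7.
controllers enters the basis when its profit ≥ yᵀa₃ = 7·2 + 7·3 = 35.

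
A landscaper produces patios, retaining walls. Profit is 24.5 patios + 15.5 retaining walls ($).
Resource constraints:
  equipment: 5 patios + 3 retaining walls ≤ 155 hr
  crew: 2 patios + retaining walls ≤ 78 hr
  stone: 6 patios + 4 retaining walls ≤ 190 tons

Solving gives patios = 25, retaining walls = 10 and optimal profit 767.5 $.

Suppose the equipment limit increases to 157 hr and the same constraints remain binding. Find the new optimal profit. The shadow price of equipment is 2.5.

772.5

Δb = 2, so new z* = 767.5 + (2.5)·(2) = 767.5 + 5 = 772.5.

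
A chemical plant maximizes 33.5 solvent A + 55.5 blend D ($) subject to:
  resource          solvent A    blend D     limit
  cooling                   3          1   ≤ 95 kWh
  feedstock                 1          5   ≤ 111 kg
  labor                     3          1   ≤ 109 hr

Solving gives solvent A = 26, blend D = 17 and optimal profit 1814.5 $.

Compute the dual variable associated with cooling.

Check each constraint at x*: cooling 95/95 (tight); feedstock 111/111 (tight); labor 95/109 (slack 14).
By complementary slackness, y = 0 for the non-binding constraint.
From A_Bᵀ y = c: 3·y_cooling + 1·y_feedstock = 33.5; 1·y_cooling + 5·y_feedstock = 55.5.
This yields shadow prices y_cooling = 8, y_feedstock = 9.5.
Shadow price of cooling = 8.

8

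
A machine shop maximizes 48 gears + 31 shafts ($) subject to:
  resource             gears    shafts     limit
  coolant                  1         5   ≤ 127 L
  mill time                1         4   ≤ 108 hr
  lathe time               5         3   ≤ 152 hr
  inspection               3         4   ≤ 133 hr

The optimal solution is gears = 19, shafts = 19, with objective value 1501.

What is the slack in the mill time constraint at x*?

13

mill time used = 1·19 + 4·19 = 95; slack = 108 − 95 = 13.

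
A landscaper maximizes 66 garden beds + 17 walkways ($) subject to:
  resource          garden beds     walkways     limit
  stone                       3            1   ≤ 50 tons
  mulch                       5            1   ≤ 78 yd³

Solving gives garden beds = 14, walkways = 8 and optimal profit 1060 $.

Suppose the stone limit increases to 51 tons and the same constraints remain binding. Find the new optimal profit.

At the optimum: stone uses 50 of 50 (binding); mulch uses 78 of 78 (binding).
Dual feasibility on the basic columns requires 3·y_stone + 5·y_mulch = 66, 1·y_stone + 1·y_mulch = 17.
Solving: y_stone = 9.5, y_mulch = 7.5.
Δz = y_stone·Δb = 9.5 × (1) = 9.5, so new z* = 1060 + 9.5 = 1069.5.

1069.5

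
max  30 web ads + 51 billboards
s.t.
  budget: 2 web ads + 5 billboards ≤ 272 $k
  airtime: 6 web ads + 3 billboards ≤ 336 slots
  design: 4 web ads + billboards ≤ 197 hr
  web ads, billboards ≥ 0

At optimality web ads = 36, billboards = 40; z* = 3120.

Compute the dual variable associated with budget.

At the optimum: budget uses 272 of 272 (binding); airtime uses 336 of 336 (binding); design uses 184 of 197 (slack = 13).
Slack constraints have shadow price 0 (complementary slackness).
The binding rows give the dual system: 2·y_budget + 6·y_airtime = 30 and 5·y_budget + 3·y_airtime = 51.
This yields shadow prices y_budget = 9, y_airtime = 2.
Shadow price of budget = 9.

9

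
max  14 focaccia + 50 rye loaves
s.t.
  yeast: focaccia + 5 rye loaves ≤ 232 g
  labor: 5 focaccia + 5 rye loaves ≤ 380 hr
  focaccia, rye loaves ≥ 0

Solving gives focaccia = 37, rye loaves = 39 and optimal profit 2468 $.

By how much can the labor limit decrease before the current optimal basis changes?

148

Binding constraints: yeast, labor. The basis is B = [[1,5],[5,5]] with det -20.
Per unit decrease in labor, x* moves by d = (-0.25, 0.05).
The basis stays optimal until focaccia reaches 0; allowable decrease = 148 hr.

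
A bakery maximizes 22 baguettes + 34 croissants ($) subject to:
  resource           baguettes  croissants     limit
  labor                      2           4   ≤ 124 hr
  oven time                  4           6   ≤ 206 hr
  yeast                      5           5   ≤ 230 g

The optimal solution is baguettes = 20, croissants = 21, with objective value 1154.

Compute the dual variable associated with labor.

1

Check each constraint at x*: labor 124/124 (tight); oven time 206/206 (tight); yeast 205/230 (slack 25).
Since yeast is not tight, its dual is 0.
Dual feasibility on the basic columns requires 2·y_labor + 4·y_oven time = 22, 4·y_labor + 6·y_oven time = 34.
This yields shadow prices y_labor = 1, y_oven time = 5.
Shadow price of labor = 1.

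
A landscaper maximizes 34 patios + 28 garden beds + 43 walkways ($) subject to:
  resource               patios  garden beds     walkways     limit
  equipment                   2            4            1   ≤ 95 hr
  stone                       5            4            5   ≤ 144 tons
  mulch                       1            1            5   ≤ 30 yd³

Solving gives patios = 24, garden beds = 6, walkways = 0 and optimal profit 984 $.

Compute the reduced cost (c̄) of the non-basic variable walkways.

At the optimum: equipment uses 72 of 95 (slack = 23); stone uses 144 of 144 (binding); mulch uses 30 of 30 (binding).
Since equipment is not tight, its dual is 0.
From A_Bᵀ y = c: 5·y_stone + 1·y_mulch = 34; 4·y_stone + 1·y_mulch = 28.
Solving: y_stone = 6, y_mulch = 4.
Reduced cost of walkways: c₃ − yᵀa₃ = 43 − (6·5 + 4·5) = 43 − 50 = -7.

-7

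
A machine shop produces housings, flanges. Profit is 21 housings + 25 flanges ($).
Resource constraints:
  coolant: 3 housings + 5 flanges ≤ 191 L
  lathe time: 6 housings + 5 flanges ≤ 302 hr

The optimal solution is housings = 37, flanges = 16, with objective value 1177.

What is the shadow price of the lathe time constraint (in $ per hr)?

Both coolant and lathe time are binding at x*.
The binding rows give the dual system: 3·y_coolant + 6·y_lathe time = 21 and 5·y_coolant + 5·y_lathe time = 25.
This yields shadow prices y_coolant = 3, y_lathe time = 2.
Shadow price of lathe time = 2.

2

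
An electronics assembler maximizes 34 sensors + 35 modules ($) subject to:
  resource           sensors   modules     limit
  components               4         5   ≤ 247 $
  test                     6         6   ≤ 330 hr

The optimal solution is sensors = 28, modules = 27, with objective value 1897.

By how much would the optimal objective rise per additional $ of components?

1

At the optimum: components uses 247 of 247 (binding); test uses 330 of 330 (binding).
From A_Bᵀ y = c: 4·y_components + 6·y_test = 34; 5·y_components + 6·y_test = 35.
Solving: y_components = 1, y_test = 5.
Shadow price of components = 1.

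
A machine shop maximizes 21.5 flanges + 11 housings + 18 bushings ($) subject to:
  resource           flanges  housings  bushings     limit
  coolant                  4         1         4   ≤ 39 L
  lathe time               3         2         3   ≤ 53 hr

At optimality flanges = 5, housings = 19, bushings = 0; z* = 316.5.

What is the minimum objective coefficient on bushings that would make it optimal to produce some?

21.5

Check each constraint at x*: coolant 39/39 (tight); lathe time 53/53 (tight).
Dual feasibility on the basic columns requires 4·y_coolant + 3·y_lathe time = 21.5, 1·y_coolant + 2·y_lathe time = 11.
→ y_coolant = 2 and y_lathe time = 4.5.
bushings enters the basis when its profit ≥ yᵀa₃ = 2·4 + 4.5·3 = 21.5.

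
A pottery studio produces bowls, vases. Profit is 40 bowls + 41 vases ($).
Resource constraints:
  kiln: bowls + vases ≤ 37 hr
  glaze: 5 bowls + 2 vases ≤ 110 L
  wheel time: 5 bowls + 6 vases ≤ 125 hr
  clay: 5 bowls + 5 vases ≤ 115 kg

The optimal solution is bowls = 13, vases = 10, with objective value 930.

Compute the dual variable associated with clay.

Check each constraint at x*: kiln 23/37 (slack 14); glaze 85/110 (slack 25); wheel time 125/125 (tight); clay 115/115 (tight).
By complementary slackness, y = 0 for the non-binding constraints.
Dual feasibility on the basic columns requires 5·y_wheel time + 5·y_clay = 40, 6·y_wheel time + 5·y_clay = 41.
Solving: y_wheel time = 1, y_clay = 7.
Shadow price of clay = 7.

7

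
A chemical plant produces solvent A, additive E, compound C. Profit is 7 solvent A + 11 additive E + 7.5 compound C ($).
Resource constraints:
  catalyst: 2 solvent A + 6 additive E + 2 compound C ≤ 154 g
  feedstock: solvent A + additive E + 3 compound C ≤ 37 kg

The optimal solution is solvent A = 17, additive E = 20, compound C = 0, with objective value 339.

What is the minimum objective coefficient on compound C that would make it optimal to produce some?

17

Check each constraint at x*: catalyst 154/154 (tight); feedstock 37/37 (tight).
From A_Bᵀ y = c: 2·y_catalyst + 1·y_feedstock = 7; 6·y_catalyst + 1·y_feedstock = 11.
Solving: y_catalyst = 1, y_feedstock = 5.
compound C enters the basis when its profit ≥ yᵀa₃ = 1·2 + 5·3 = 17.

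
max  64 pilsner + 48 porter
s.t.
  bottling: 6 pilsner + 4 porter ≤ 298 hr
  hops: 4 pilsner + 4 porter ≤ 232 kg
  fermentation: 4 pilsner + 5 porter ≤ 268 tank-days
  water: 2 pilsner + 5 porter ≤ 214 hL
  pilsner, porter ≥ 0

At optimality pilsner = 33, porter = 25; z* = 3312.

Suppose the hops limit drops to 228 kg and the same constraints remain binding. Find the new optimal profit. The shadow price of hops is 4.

Δb = -4, so new z* = 3312 + (4)·(-4) = 3312 − 16 = 3296.

3296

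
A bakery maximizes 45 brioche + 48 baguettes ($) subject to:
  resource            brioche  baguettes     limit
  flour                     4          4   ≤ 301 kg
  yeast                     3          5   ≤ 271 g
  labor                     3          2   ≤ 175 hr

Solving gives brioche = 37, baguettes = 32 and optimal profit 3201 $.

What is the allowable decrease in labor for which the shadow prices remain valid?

66.6

Binding constraints: yeast, labor. The basis is B = [[3,5],[3,2]] with det -9.
Per unit decrease in labor, x* moves by d = (-0.5556, 0.3333).
The basis stays optimal until brioche reaches 0; allowable decrease = 66.6 hr.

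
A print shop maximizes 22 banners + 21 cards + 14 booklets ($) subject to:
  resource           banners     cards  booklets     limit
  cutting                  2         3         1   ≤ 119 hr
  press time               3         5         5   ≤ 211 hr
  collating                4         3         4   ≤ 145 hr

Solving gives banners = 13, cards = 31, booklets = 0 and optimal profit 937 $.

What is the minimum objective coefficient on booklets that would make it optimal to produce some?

19

Binding: cutting and collating. Non-binding: press time (17 unused).
Since press time is not tight, its dual is 0.
The binding rows give the dual system: 2·y_cutting + 4·y_collating = 22 and 3·y_cutting + 3·y_collating = 21.
This yields shadow prices y_cutting = 3, y_collating = 4.
booklets enters the basis when its profit ≥ yᵀa₃ = 3·1 + 4·4 = 19.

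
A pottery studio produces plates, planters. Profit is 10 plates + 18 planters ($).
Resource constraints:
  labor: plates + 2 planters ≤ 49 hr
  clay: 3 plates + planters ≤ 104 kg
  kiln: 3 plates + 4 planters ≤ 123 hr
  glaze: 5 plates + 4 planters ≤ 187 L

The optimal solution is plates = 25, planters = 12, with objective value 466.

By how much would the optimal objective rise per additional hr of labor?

Check each constraint at x*: labor 49/49 (tight); clay 87/104 (slack 17); kiln 123/123 (tight); glaze 173/187 (slack 14).
Slack constraints have shadow price 0 (complementary slackness).
The binding rows give the dual system: 1·y_labor + 3·y_kiln = 10 and 2·y_labor + 4·y_kiln = 18.
This yields shadow prices y_labor = 7, y_kiln = 1.
Shadow price of labor = 7.

7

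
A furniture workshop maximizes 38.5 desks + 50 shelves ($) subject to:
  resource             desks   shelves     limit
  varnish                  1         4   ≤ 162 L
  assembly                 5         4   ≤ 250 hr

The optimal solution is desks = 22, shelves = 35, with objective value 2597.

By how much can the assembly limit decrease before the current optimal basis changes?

88

Binding constraints: varnish, assembly. The basis is B = [[1,4],[5,4]] with det -16.
Per unit decrease in assembly, x* moves by d = (-0.25, 0.0625).
The basis stays optimal until desks reaches 0; allowable decrease = 88 hr.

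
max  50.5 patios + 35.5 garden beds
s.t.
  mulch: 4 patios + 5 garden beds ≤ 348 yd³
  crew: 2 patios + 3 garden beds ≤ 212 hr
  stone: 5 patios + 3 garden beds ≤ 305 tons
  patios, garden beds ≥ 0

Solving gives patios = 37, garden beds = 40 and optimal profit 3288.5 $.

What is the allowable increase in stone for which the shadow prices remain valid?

Binding constraints: mulch, stone. The basis is B = [[4,5],[5,3]] with det -13.
Per unit increase in stone, x* moves by d = (0.3846, -0.3077).
The basis stays optimal until garden beds reaches 0; allowable increase = 130 tons.

130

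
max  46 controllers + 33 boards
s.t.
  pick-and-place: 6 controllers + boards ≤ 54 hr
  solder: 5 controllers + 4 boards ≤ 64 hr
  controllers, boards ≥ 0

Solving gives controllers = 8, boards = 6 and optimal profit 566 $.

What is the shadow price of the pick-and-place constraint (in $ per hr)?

At the optimum: pick-and-place uses 54 of 54 (binding); solder uses 64 of 64 (binding).
From A_Bᵀ y = c: 6·y_pick-and-place + 5·y_solder = 46; 1·y_pick-and-place + 4·y_solder = 33.
This yields shadow prices y_pick-and-place = 1, y_solder = 8.
Shadow price of pick-and-place = 1.

1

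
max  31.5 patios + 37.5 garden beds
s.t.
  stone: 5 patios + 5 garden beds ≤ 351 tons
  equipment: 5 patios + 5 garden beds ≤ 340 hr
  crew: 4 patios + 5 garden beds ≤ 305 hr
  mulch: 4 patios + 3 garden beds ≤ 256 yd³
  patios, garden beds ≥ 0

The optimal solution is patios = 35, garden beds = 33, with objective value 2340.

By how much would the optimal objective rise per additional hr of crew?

6

At the optimum: stone uses 340 of 351 (slack = 11); equipment uses 340 of 340 (binding); crew uses 305 of 305 (binding); mulch uses 239 of 256 (slack = 17).
Slack constraints have shadow price 0 (complementary slackness).
Dual feasibility on the basic columns requires 5·y_equipment + 4·y_crew = 31.5, 5·y_equipment + 5·y_crew = 37.5.
This yields shadow prices y_equipment = 1.5, y_crew = 6.
Shadow price of crew = 6.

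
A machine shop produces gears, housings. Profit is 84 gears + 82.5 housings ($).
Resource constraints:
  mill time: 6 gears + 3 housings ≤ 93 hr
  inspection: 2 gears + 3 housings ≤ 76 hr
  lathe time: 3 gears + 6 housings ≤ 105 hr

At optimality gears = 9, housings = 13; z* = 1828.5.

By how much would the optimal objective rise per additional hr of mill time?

Check each constraint at x*: mill time 93/93 (tight); inspection 57/76 (slack 19); lathe time 105/105 (tight).
By complementary slackness, y = 0 for the non-binding constraint.
From A_Bᵀ y = c: 6·y_mill time + 3·y_lathe time = 84; 3·y_mill time + 6·y_lathe time = 82.5.
This yields shadow prices y_mill time = 9.5, y_lathe time = 9.
Shadow price of mill time = 9.5.

9.5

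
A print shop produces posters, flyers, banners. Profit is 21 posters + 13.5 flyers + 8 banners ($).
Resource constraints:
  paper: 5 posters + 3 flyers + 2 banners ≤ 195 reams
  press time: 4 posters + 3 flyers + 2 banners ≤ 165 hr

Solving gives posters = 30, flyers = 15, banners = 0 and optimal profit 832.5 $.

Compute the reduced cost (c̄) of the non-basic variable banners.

-1

At the optimum: paper uses 195 of 195 (binding); press time uses 165 of 165 (binding).
From A_Bᵀ y = c: 5·y_paper + 4·y_press time = 21; 3·y_paper + 3·y_press time = 13.5.
This yields shadow prices y_paper = 3, y_press time = 1.5.
Reduced cost of banners: c₃ − yᵀa₃ = 8 − (3·2 + 1.5·2) = 8 − 9 = -1.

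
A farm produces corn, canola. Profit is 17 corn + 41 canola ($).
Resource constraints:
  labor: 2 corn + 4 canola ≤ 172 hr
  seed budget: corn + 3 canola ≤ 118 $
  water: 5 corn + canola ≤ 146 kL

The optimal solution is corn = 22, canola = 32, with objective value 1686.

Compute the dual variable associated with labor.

Check each constraint at x*: labor 172/172 (tight); seed budget 118/118 (tight); water 142/146 (slack 4).
Slack constraints have shadow price 0 (complementary slackness).
The binding rows give the dual system: 2·y_labor + 1·y_seed budget = 17 and 4·y_labor + 3·y_seed budget = 41.
→ y_labor = 5 and y_seed budget = 7.
Shadow price of labor = 5.

5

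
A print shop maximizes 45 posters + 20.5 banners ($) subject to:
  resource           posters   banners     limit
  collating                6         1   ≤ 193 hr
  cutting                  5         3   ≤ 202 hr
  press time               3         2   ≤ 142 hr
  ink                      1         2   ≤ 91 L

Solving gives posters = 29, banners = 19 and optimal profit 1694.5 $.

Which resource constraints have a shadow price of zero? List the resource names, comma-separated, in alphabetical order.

collating: 193/193 (binding)
cutting: 202/202 (binding)
press time: 125/142 (slack 17)
ink: 67/91 (slack 24)
By complementary slackness, a constraint with positive slack has shadow price 0 → ink, press time.

ink, press time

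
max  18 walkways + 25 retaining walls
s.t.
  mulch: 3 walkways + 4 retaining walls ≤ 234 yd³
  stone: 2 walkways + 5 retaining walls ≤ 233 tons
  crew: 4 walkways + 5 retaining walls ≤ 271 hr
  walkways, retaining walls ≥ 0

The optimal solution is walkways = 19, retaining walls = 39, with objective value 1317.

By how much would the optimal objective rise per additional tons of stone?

Check each constraint at x*: mulch 213/234 (slack 21); stone 233/233 (tight); crew 271/271 (tight).
Since mulch is not tight, its dual is 0.
Dual feasibility on the basic columns requires 2·y_stone + 4·y_crew = 18, 5·y_stone + 5·y_crew = 25.
→ y_stone = 1 and y_crew = 4.
Shadow price of stone = 1.

1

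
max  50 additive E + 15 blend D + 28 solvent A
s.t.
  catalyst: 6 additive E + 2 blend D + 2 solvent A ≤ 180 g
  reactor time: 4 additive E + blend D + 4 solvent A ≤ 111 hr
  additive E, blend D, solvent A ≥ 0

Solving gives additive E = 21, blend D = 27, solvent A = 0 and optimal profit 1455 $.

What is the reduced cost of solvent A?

-2

Both catalyst and reactor time are binding at x*.
The binding rows give the dual system: 6·y_catalyst + 4·y_reactor time = 50 and 2·y_catalyst + 1·y_reactor time = 15.
Solving: y_catalyst = 5, y_reactor time = 5.
Reduced cost of solvent A: c₃ − yᵀa₃ = 28 − (5·2 + 5·4) = 28 − 30 = -2.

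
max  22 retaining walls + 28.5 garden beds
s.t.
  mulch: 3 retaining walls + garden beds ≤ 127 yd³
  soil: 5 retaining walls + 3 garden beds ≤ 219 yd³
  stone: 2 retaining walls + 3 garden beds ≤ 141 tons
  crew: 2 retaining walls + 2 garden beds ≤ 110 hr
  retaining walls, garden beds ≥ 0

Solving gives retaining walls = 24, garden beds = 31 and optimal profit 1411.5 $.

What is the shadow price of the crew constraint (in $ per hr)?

4.5

At the optimum: mulch uses 103 of 127 (slack = 24); soil uses 213 of 219 (slack = 6); stone uses 141 of 141 (binding); crew uses 110 of 110 (binding).
By complementary slackness, y = 0 for the non-binding constraints.
The binding rows give the dual system: 2·y_stone + 2·y_crew = 22 and 3·y_stone + 2·y_crew = 28.5.
Solving: y_stone = 6.5, y_crew = 4.5.
Shadow price of crew = 4.5.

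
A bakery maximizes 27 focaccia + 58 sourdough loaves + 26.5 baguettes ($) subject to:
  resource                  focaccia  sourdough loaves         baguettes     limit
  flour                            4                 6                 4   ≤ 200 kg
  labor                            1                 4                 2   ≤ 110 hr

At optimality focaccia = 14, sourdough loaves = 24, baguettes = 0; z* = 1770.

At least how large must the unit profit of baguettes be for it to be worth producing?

34

Check each constraint at x*: flour 200/200 (tight); labor 110/110 (tight).
The binding rows give the dual system: 4·y_flour + 1·y_labor = 27 and 6·y_flour + 4·y_labor = 58.
→ y_flour = 5 and y_labor = 7.
baguettes enters the basis when its profit ≥ yᵀa₃ = 5·4 + 7·2 = 34.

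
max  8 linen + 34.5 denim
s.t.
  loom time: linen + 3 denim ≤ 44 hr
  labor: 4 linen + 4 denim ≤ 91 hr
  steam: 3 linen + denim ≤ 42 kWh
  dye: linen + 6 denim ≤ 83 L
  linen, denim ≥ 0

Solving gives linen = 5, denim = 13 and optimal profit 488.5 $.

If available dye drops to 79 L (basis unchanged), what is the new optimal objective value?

Check each constraint at x*: loom time 44/44 (tight); labor 72/91 (slack 19); steam 28/42 (slack 14); dye 83/83 (tight).
By complementary slackness, y = 0 for the non-binding constraints.
Dual feasibility on the basic columns requires 1·y_loom time + 1·y_dye = 8, 3·y_loom time + 6·y_dye = 34.5.
→ y_loom time = 4.5 and y_dye = 3.5.
Δz = y_dye·Δb = 3.5 × (-4) = -14, so new z* = 488.5 − 14 = 474.5.

474.5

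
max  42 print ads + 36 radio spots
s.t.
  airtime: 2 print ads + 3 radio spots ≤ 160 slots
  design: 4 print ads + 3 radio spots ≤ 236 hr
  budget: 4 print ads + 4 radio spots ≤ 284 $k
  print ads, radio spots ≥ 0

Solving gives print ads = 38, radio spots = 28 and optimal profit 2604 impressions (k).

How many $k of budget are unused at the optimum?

20

budget used = 4·38 + 4·28 = 264; slack = 284 − 264 = 20.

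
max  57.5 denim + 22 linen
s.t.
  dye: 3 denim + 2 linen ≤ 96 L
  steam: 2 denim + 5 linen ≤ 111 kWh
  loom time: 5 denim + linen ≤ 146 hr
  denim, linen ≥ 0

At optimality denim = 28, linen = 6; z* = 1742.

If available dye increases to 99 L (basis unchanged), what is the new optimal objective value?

Binding: dye and loom time. Non-binding: steam (25 unused).
By complementary slackness, y = 0 for the non-binding constraint.
The binding rows give the dual system: 3·y_dye + 5·y_loom time = 57.5 and 2·y_dye + 1·y_loom time = 22.
Solving: y_dye = 7.5, y_loom time = 7.
Δz = y_dye·Δb = 7.5 × (3) = 22.5, so new z* = 1742 + 22.5 = 1764.5.

1764.5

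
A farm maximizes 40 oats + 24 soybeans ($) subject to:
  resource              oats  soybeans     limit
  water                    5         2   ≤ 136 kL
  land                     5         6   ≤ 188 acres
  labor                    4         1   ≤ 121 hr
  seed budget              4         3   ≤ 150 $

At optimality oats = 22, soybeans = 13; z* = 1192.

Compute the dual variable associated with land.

At the optimum: water uses 136 of 136 (binding); land uses 188 of 188 (binding); labor uses 101 of 121 (slack = 20); seed budget uses 127 of 150 (slack = 23).
Since labor, seed budget are not tight, their duals are 0.
The binding rows give the dual system: 5·y_water + 5·y_land = 40 and 2·y_water + 6·y_land = 24.
→ y_water = 6 and y_land = 2.
Shadow price of land = 2.

2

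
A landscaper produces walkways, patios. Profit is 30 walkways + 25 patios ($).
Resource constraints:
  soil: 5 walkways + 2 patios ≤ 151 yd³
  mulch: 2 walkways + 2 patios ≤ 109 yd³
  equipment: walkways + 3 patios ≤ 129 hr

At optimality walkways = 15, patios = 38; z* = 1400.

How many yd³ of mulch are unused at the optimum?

mulch used = 2·15 + 2·38 = 106; slack = 109 − 106 = 3.

3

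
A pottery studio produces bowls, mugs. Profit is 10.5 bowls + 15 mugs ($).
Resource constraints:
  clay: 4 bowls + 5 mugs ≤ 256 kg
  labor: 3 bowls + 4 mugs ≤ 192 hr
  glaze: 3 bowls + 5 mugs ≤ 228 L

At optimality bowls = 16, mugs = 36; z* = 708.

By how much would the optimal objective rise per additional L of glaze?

Check each constraint at x*: clay 244/256 (slack 12); labor 192/192 (tight); glaze 228/228 (tight).
Slack constraints have shadow price 0 (complementary slackness).
The binding rows give the dual system: 3·y_labor + 3·y_glaze = 10.5 and 4·y_labor + 5·y_glaze = 15.
This yields shadow prices y_labor = 2.5, y_glaze = 1.
Shadow price of glaze = 1.

1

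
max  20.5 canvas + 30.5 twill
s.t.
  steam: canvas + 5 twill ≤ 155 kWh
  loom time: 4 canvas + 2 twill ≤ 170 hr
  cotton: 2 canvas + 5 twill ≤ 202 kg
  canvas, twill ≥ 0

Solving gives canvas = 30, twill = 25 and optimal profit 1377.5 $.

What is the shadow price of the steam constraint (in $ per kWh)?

Check each constraint at x*: steam 155/155 (tight); loom time 170/170 (tight); cotton 185/202 (slack 17).
By complementary slackness, y = 0 for the non-binding constraint.
From A_Bᵀ y = c: 1·y_steam + 4·y_loom time = 20.5; 5·y_steam + 2·y_loom time = 30.5.
This yields shadow prices y_steam = 4.5, y_loom time = 4.
Shadow price of steam = 4.5.

4.5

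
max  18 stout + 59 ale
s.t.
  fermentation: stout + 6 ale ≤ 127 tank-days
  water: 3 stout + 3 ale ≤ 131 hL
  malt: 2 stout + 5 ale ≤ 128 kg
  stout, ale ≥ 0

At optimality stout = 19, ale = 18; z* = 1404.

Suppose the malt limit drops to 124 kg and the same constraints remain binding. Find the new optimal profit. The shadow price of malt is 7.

1376

Δb = -4, so new z* = 1404 + (7)·(-4) = 1404 − 28 = 1376.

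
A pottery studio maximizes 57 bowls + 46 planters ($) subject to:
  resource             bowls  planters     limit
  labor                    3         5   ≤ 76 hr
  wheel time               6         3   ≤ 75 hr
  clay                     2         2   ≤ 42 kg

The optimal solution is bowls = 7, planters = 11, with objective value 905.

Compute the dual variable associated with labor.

Check each constraint at x*: labor 76/76 (tight); wheel time 75/75 (tight); clay 36/42 (slack 6).
Since clay is not tight, its dual is 0.
The binding rows give the dual system: 3·y_labor + 6·y_wheel time = 57 and 5·y_labor + 3·y_wheel time = 46.
This yields shadow prices y_labor = 5, y_wheel time = 7.
Shadow price of labor = 5.

5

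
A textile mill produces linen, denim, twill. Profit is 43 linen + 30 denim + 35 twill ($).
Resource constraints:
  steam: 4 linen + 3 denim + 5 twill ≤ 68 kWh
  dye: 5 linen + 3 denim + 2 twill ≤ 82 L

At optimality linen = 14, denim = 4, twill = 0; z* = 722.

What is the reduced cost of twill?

-6

At the optimum: steam uses 68 of 68 (binding); dye uses 82 of 82 (binding).
From A_Bᵀ y = c: 4·y_steam + 5·y_dye = 43; 3·y_steam + 3·y_dye = 30.
This yields shadow prices y_steam = 7, y_dye = 3.
Reduced cost of twill: c₃ − yᵀa₃ = 35 − (7·5 + 3·2) = 35 − 41 = -6.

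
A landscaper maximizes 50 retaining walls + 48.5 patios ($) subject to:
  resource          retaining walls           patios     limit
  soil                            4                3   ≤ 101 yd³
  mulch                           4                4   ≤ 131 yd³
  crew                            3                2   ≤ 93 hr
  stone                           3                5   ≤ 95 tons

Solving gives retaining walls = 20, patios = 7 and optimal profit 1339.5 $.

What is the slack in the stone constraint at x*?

stone used = 3·20 + 5·7 = 95; slack = 95 − 95 = 0.

0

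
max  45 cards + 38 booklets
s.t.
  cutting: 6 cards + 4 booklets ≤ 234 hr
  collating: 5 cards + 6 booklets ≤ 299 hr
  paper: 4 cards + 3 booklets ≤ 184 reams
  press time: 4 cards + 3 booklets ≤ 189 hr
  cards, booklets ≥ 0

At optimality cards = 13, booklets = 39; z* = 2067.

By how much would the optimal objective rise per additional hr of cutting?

Check each constraint at x*: cutting 234/234 (tight); collating 299/299 (tight); paper 169/184 (slack 15); press time 169/189 (slack 20).
Slack constraints have shadow price 0 (complementary slackness).
Dual feasibility on the basic columns requires 6·y_cutting + 5·y_collating = 45, 4·y_cutting + 6·y_collating = 38.
This yields shadow prices y_cutting = 5, y_collating = 3.
Shadow price of cutting = 5.

5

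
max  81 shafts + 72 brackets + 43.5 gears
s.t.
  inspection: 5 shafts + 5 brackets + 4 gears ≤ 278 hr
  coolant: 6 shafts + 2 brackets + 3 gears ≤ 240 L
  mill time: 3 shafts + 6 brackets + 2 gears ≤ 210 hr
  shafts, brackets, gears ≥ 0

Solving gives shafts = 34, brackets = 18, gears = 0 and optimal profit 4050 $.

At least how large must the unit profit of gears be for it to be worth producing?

45

Check each constraint at x*: inspection 260/278 (slack 18); coolant 240/240 (tight); mill time 210/210 (tight).
Since inspection is not tight, its dual is 0.
From A_Bᵀ y = c: 6·y_coolant + 3·y_mill time = 81; 2·y_coolant + 6·y_mill time = 72.
→ y_coolant = 9 and y_mill time = 9.
gears enters the basis when its profit ≥ yᵀa₃ = 9·3 + 9·2 = 45.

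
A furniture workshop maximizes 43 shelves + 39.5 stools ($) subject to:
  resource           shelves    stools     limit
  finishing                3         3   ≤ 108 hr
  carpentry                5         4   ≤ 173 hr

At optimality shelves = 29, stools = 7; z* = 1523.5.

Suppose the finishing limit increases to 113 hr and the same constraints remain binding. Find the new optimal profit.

1566

Check each constraint at x*: finishing 108/108 (tight); carpentry 173/173 (tight).
The binding rows give the dual system: 3·y_finishing + 5·y_carpentry = 43 and 3·y_finishing + 4·y_carpentry = 39.5.
→ y_finishing = 8.5 and y_carpentry = 3.5.
Δz = y_finishing·Δb = 8.5 × (5) = 42.5, so new z* = 1523.5 + 42.5 = 1566.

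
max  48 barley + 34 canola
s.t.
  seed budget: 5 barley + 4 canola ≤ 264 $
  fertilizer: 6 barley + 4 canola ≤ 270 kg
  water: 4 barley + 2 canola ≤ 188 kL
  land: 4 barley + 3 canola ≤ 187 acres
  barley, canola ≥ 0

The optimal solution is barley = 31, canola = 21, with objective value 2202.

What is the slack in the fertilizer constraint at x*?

fertilizer used = 6·31 + 4·21 = 270; slack = 270 − 270 = 0.

0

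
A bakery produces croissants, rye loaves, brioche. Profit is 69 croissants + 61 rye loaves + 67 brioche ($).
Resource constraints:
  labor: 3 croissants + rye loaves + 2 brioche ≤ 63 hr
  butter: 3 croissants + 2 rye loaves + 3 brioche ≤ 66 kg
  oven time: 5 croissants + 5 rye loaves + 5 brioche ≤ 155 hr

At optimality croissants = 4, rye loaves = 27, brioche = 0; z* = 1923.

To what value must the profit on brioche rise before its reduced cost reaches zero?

69

At the optimum: labor uses 39 of 63 (slack = 24); butter uses 66 of 66 (binding); oven time uses 155 of 155 (binding).
Slack constraints have shadow price 0 (complementary slackness).
The binding rows give the dual system: 3·y_butter + 5·y_oven time = 69 and 2·y_butter + 5·y_oven time = 61.
Solving: y_butter = 8, y_oven time = 9.
brioche enters the basis when its profit ≥ yᵀa₃ = 8·3 + 9·5 = 69.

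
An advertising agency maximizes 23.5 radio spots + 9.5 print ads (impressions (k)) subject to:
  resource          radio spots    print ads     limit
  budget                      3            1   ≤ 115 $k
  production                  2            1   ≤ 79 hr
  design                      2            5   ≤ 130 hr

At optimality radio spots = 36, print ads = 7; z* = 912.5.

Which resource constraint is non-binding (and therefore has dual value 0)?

design

budget: 115/115 (binding)
production: 79/79 (binding)
design: 107/130 (slack 23)
By complementary slackness, a constraint with positive slack has shadow price 0 → design.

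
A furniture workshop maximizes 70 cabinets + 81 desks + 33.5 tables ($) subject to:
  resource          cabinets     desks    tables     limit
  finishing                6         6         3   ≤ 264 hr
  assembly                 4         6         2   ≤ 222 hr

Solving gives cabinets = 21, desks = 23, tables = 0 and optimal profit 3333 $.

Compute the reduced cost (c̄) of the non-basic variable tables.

-1.5

At the optimum: finishing uses 264 of 264 (binding); assembly uses 222 of 222 (binding).
From A_Bᵀ y = c: 6·y_finishing + 4·y_assembly = 70; 6·y_finishing + 6·y_assembly = 81.
This yields shadow prices y_finishing = 8, y_assembly = 5.5.
Reduced cost of tables: c₃ − yᵀa₃ = 33.5 − (8·3 + 5.5·2) = 33.5 − 35 = -1.5.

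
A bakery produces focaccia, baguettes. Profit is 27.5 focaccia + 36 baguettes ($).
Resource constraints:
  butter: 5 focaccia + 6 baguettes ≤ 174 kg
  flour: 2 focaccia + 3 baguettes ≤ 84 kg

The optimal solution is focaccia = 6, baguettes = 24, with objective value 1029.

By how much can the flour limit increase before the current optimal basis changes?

Binding constraints: butter, flour. The basis is B = [[5,6],[2,3]] with det 3.
Per unit increase in flour, x* moves by d = (-2, 1.6667).
The basis stays optimal until focaccia reaches 0; allowable increase = 3 kg.

3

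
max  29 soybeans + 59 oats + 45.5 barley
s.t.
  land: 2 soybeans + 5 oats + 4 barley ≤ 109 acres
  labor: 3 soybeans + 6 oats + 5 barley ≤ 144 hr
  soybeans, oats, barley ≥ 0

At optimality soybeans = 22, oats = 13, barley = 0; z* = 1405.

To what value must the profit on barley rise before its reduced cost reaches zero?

49

Both land and labor are binding at x*.
Dual feasibility on the basic columns requires 2·y_land + 3·y_labor = 29, 5·y_land + 6·y_labor = 59.
→ y_land = 1 and y_labor = 9.
barley enters the basis when its profit ≥ yᵀa₃ = 1·4 + 9·5 = 49.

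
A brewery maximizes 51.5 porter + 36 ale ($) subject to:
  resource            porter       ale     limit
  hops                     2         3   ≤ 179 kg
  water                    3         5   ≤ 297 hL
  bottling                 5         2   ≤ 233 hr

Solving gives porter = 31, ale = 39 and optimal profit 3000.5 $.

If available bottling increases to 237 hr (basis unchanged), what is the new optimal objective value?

3030.5

At the optimum: hops uses 179 of 179 (binding); water uses 288 of 297 (slack = 9); bottling uses 233 of 233 (binding).
By complementary slackness, y = 0 for the non-binding constraint.
The binding rows give the dual system: 2·y_hops + 5·y_bottling = 51.5 and 3·y_hops + 2·y_bottling = 36.
Solving: y_hops = 7, y_bottling = 7.5.
Δz = y_bottling·Δb = 7.5 × (4) = 30, so new z* = 3000.5 + 30 = 3030.5.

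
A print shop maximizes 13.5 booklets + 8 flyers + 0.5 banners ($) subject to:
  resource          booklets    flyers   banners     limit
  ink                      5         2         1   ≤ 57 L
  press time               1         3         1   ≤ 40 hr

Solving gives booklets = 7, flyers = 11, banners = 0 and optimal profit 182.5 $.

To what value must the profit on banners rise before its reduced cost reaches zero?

At the optimum: ink uses 57 of 57 (binding); press time uses 40 of 40 (binding).
The binding rows give the dual system: 5·y_ink + 1·y_press time = 13.5 and 2·y_ink + 3·y_press time = 8.
→ y_ink = 2.5 and y_press time = 1.
banners enters the basis when its profit ≥ yᵀa₃ = 2.5·1 + 1·1 = 3.5.

3.5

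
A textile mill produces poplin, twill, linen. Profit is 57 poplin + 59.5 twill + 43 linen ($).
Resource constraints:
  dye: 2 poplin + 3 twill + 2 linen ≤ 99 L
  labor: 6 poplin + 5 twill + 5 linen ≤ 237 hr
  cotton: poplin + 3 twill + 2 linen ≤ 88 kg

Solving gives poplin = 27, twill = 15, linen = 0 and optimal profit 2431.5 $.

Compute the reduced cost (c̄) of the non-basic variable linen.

Check each constraint at x*: dye 99/99 (tight); labor 237/237 (tight); cotton 72/88 (slack 16).
By complementary slackness, y = 0 for the non-binding constraint.
From A_Bᵀ y = c: 2·y_dye + 6·y_labor = 57; 3·y_dye + 5·y_labor = 59.5.
This yields shadow prices y_dye = 9, y_labor = 6.5.
Reduced cost of linen: c₃ − yᵀa₃ = 43 − (9·2 + 6.5·5) = 43 − 50.5 = -7.5.

-7.5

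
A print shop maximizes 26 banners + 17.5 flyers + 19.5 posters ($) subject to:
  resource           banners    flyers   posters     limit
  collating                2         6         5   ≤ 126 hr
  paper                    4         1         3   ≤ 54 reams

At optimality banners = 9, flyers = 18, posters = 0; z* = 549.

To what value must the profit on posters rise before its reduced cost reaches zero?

Both collating and paper are binding at x*.
The binding rows give the dual system: 2·y_collating + 4·y_paper = 26 and 6·y_collating + 1·y_paper = 17.5.
Solving: y_collating = 2, y_paper = 5.5.
posters enters the basis when its profit ≥ yᵀa₃ = 2·5 + 5.5·3 = 26.5.

26.5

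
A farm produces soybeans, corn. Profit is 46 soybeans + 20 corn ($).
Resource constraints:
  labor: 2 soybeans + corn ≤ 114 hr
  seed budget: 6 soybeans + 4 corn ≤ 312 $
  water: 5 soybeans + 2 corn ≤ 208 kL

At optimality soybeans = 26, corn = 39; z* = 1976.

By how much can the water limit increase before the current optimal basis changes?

Binding constraints: seed budget, water. The basis is B = [[6,4],[5,2]] with det -8.
Per unit increase in water, x* moves by d = (0.5, -0.75).
The basis stays optimal until corn reaches 0; allowable increase = 52 kL.

52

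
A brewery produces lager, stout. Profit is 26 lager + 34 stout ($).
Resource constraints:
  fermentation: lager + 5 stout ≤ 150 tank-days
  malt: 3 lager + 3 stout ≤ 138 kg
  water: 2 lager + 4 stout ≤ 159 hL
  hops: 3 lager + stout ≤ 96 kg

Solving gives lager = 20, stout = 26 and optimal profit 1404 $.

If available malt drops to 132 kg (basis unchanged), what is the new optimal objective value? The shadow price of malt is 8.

1356

Δb = -6, so new z* = 1404 + (8)·(-6) = 1404 − 48 = 1356.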